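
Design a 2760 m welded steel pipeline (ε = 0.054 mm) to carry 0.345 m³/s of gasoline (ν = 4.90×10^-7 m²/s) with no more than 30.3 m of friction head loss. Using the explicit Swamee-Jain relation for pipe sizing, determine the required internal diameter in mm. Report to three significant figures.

D ≈ 416 mm

Swamee-Jain (Type III): D = 0.66·[ε^1.25·(LQ²/(gh_f))^4.75 + ν·Q^9.4·(L/(gh_f))^5.2]^0.04
LQ²/(gh_f) = 1.105; L/(gh_f) = 9.285
Term 1 = ε^1.25·(…)^4.75 = 7.44×10^-6; Term 2 = ν·Q^9.4·(…)^5.2 = 2.39×10^-6
D = 0.66·(7.44×10^-6 + 2.39×10^-6)^0.04 = 0.4162 m = 416 mm
Check: V = 2.54 m/s, Re = 2.15×10^6, f = 0.01332, h_f = 29.0 m ≈ 30.3 m ✓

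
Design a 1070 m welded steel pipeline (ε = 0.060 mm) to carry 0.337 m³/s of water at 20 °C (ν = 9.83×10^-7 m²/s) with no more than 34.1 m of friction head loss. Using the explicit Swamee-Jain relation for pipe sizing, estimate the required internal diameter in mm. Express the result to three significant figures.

Swamee-Jain (Type III): D = 0.66·[ε^1.25·(LQ²/(gh_f))^4.75 + ν·Q^9.4·(L/(gh_f))^5.2]^0.04
LQ²/(gh_f) = 0.3633; L/(gh_f) = 3.199
Term 1 = ε^1.25·(…)^4.75 = 4.30×10^-8; Term 2 = ν·Q^9.4·(…)^5.2 = 1.51×10^-8
D = 0.66·(4.30×10^-8 + 1.51×10^-8)^0.04 = 0.3389 m = 339 mm
Check: V = 3.74 m/s, Re = 1.29×10^6, f = 0.01431, h_f = 32.1 m ≈ 34.1 m ✓

D ≈ 339 mm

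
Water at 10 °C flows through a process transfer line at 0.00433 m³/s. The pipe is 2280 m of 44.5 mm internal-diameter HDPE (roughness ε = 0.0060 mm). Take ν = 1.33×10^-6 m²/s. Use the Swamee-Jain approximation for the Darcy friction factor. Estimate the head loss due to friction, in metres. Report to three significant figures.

V = 4Q/(πD²) = 4·0.00433/(π·0.0445²) = 2.784 m/s
Re = VD/ν = 2.784·0.0445/1.33×10^-6 = 9.32×10^4 → turbulent
ε/D = 0.0060/44.5 = 1.35×10^-4
Swamee-Jain: f = 0.01888
h_f = f(L/D)V²/(2g) = 0.01888·(2280/0.0445)·2.784²/(2·9.81) = 382.2 m

h_f ≈ 382 m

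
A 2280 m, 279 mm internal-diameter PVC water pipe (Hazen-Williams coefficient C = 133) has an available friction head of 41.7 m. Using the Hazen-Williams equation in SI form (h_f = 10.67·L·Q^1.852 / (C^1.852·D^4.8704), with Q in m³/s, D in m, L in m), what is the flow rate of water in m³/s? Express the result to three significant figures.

Q ≈ 0.149 m³/s

Rearranging: Q = [h_f·C^1.852·D^4.8704 / (10.67·L)]^(1/1.852)
Q = [41.7·133^1.852·0.279^4.8704 / (10.67·2280)]^0.540 = 0.1487 m³/s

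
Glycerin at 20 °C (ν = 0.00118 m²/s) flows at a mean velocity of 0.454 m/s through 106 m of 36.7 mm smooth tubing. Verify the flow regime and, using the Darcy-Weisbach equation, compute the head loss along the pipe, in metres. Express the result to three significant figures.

h_f ≈ 138 m

Re = VD/ν = 0.454·0.03670/0.00118 = 14.1 → laminar (Re < 2300)
f = 64/Re = 4.533
h_f = f(L/D)V²/(2g) = 4.533·(106/0.03670)·0.454²/(2·9.81) = 137.5 m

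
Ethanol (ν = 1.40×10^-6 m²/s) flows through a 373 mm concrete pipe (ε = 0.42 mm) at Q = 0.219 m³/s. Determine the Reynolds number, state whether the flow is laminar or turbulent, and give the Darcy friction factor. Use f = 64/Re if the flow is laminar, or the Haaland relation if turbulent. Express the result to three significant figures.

V = 4Q/(πD²) = 2.004 m/s
Re = VD/ν = 2.004·0.373/1.40×10^-6 = 5.34×10^5
Re > 4000 → turbulent; ε/D = 0.00113
Haaland: f = 0.02071

Re ≈ 5.34×10^5; turbulent; f ≈ 0.0207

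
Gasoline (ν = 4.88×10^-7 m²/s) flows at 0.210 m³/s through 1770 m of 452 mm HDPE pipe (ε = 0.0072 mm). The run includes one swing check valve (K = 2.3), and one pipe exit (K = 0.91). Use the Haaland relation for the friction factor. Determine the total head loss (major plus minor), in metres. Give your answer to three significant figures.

H_L ≈ 4.23 m

V = 4Q/(πD²) = 1.309 m/s; V²/2g = 0.08730 m
Re = 1.21×10^6, ε/D = 1.59×10^-5 → f = 0.01156 (Haaland)
Major: h_f = f(L/D)·V²/2g = 0.01156·3916·0.08730 = 3.951 m
Minor: ΣK = 3.21; h_m = ΣK·V²/2g = 0.2802 m
Total H_L = 3.951 + 0.2802 = 4.231 m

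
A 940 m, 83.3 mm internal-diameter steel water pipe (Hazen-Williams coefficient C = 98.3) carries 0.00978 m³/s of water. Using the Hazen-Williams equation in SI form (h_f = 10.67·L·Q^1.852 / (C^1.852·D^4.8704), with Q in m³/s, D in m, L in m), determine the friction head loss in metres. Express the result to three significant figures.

h_f ≈ 70.2 m

h_f = 10.67·940·0.00978^1.852 / (98.3^1.852·0.0833^4.8704) = 70.16 m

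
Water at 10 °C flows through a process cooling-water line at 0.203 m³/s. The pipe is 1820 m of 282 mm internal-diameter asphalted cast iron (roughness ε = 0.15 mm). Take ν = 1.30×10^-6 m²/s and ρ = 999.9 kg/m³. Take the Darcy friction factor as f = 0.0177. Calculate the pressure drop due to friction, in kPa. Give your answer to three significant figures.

Δp ≈ 603 kPa

V = 4Q/(πD²) = 4·0.203/(π·0.282²) = 3.250 m/s
h_f = f(L/D)V²/(2g) = 0.01770·(1820/0.282)·3.250²/(2·9.81) = 61.51 m
Δp = ρg·h_f = 999.9·9.81·61.51 = 603.3 kPa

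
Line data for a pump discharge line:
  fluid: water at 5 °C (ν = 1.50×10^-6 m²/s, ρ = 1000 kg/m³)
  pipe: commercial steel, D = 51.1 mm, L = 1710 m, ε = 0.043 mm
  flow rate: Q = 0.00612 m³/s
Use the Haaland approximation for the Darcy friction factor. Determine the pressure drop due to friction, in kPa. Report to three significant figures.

Δp ≈ 3180 kPa

V = 4Q/(πD²) = 4·0.00612/(π·0.0511²) = 2.984 m/s
Re = VD/ν = 2.984·0.0511/1.50×10^-6 = 1.02×10^5 → turbulent
ε/D = 0.043/51.1 = 8.41×10^-4
Haaland: f = 0.02137
h_f = f(L/D)V²/(2g) = 0.02137·(1710/0.0511)·2.984²/(2·9.81) = 324.5 m
Δp = ρg·h_f = 1000·9.81·324.5 = 3184 kPa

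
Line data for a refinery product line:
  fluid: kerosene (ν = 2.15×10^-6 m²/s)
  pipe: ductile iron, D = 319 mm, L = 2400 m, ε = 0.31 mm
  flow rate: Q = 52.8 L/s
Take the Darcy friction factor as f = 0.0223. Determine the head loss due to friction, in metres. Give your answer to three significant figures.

h_f ≈ 3.73 m

V = 4Q/(πD²) = 4·0.0528/(π·0.319²) = 0.6606 m/s
h_f = f(L/D)V²/(2g) = 0.02230·(2400/0.319)·0.6606²/(2·9.81) = 3.732 m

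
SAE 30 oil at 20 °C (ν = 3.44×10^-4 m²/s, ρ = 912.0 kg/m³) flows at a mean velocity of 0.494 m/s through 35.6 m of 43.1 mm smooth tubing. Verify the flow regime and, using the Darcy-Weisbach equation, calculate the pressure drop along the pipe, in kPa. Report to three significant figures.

Δp ≈ 95.0 kPa

Re = VD/ν = 0.494·0.04310/3.44×10^-4 = 61.9 → laminar (Re < 2300)
f = 64/Re = 1.034
h_f = f(L/D)V²/(2g) = 1.034·(35.6/0.04310)·0.494²/(2·9.81) = 10.62 m
Δp = ρg·h_f = 912.0·9.81·10.62 = 95.04 kPa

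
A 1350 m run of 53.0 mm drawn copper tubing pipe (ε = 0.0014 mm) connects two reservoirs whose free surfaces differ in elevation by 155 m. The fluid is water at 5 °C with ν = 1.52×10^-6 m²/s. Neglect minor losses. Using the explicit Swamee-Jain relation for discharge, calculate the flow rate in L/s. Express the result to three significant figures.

Q ≈ 5.59 L/s

Swamee-Jain (Type II): Q = -0.965·√(gD⁵h_f/L)·ln[ε/(3.7D) + √(3.17ν²L/(gD³h_f))]
√(gD⁵h_f/L) = √(9.81·0.0530⁵·155/1350) = 6.863×10^-4
ε/(3.7D) = 7.14×10^-6; √(3.17ν²L/(gD³h_f)) = 2.09×10^-4
Q = -0.965·6.863×10^-4·ln(2.161×10^-4) = 0.005590 m³/s
Check: V = 2.53 m/s, Re = 8.83×10^4, f = 0.01848, h_f = 154 m ≈ 155 m ✓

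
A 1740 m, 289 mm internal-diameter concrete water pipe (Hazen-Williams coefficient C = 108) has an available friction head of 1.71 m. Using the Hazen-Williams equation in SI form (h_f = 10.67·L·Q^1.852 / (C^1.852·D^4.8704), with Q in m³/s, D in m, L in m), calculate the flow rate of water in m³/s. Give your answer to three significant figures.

Rearranging: Q = [h_f·C^1.852·D^4.8704 / (10.67·L)]^(1/1.852)
Q = [1.71·108^1.852·0.289^4.8704 / (10.67·1740)]^0.540 = 0.02733 m³/s

Q ≈ 0.0273 m³/s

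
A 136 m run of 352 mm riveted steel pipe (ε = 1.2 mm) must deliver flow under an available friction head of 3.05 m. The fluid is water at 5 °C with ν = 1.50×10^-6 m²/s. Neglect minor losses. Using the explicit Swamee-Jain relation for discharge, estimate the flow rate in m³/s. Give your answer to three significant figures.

Swamee-Jain (Type II): Q = -0.965·√(gD⁵h_f/L)·ln[ε/(3.7D) + √(3.17ν²L/(gD³h_f))]
√(gD⁵h_f/L) = √(9.81·0.352⁵·3.05/136) = 0.03448
ε/(3.7D) = 9.21×10^-4; √(3.17ν²L/(gD³h_f)) = 2.73×10^-5
Q = -0.965·0.03448·ln(9.486×10^-4) = 0.2316 m³/s
Check: V = 2.38 m/s, Re = 5.58×10^5, f = 0.02745, h_f = 3.06 m ≈ 3.05 m ✓

Q ≈ 0.232 m³/s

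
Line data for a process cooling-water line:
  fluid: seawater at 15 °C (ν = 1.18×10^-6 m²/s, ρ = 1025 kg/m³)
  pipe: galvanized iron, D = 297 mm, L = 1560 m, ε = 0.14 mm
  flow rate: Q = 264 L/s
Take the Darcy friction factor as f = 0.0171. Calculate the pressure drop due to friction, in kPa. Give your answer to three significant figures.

V = 4Q/(πD²) = 4·0.264/(π·0.297²) = 3.811 m/s
h_f = f(L/D)V²/(2g) = 0.01710·(1560/0.297)·3.811²/(2·9.81) = 66.48 m
Δp = ρg·h_f = 1025·9.81·66.48 = 668.4 kPa

Δp ≈ 668 kPa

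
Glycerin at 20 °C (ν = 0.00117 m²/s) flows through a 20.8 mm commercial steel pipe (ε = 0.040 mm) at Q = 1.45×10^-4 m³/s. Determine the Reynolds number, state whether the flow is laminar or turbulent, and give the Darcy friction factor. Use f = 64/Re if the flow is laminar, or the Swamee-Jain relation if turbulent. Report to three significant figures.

V = 4Q/(πD²) = 0.4267 m/s
Re = VD/ν = 0.4267·0.0208/0.00117 = 7.59
Re < 2300 → laminar → f = 64/Re = 8.436

Re ≈ 7.59; laminar; f = 64/Re ≈ 8.44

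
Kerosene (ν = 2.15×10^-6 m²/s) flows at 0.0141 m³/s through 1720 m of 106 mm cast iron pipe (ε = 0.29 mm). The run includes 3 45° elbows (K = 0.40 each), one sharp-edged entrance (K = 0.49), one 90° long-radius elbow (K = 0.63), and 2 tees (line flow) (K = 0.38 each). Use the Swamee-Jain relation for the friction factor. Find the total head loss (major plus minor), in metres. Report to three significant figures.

H_L ≈ 58.4 m

V = 4Q/(πD²) = 1.598 m/s; V²/2g = 0.1301 m
Re = 7.88×10^4, ε/D = 0.00274 → f = 0.02749 (Swamee-Jain)
Major: h_f = f(L/D)·V²/2g = 0.02749·16226·0.1301 = 58.04 m
Minor: ΣK = 3.08; h_m = ΣK·V²/2g = 0.4008 m
Total H_L = 58.04 + 0.4008 = 58.44 m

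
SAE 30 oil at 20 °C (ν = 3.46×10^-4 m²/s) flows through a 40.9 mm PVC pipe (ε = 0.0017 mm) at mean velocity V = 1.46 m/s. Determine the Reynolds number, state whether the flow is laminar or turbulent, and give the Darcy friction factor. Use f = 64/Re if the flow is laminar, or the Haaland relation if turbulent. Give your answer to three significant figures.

Re = VD/ν = 1.460·0.0409/3.46×10^-4 = 173
Re < 2300 → laminar → f = 64/Re = 0.3708

Re ≈ 173; laminar; f = 64/Re ≈ 0.371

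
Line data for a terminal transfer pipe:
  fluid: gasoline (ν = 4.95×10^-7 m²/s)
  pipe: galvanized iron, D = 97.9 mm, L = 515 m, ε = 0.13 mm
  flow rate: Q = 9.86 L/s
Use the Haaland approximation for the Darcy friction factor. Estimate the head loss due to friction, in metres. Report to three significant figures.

V = 4Q/(πD²) = 4·0.00986/(π·0.0979²) = 1.310 m/s
Re = VD/ν = 1.310·0.0979/4.95×10^-7 = 2.59×10^5 → turbulent
ε/D = 0.13/97.9 = 0.00133
Haaland: f = 0.02191
h_f = f(L/D)V²/(2g) = 0.02191·(515/0.0979)·1.310²/(2·9.81) = 10.08 m

h_f ≈ 10.1 m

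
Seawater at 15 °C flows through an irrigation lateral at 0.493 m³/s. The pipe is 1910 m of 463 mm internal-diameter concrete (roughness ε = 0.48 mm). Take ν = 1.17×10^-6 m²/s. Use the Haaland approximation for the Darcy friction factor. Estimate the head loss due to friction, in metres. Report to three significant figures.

V = 4Q/(πD²) = 4·0.493/(π·0.463²) = 2.928 m/s
Re = VD/ν = 2.928·0.463/1.17×10^-6 = 1.16×10^6 → turbulent
ε/D = 0.48/463 = 0.00104
Haaland: f = 0.02007
h_f = f(L/D)V²/(2g) = 0.02007·(1910/0.463)·2.928²/(2·9.81) = 36.19 m

h_f ≈ 36.2 m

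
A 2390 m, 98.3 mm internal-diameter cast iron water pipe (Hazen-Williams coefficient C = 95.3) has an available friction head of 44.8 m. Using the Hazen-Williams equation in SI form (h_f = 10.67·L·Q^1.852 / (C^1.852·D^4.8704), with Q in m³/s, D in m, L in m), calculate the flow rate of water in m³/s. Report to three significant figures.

Q ≈ 0.00695 m³/s

Rearranging: Q = [h_f·C^1.852·D^4.8704 / (10.67·L)]^(1/1.852)
Q = [44.8·95.3^1.852·0.0983^4.8704 / (10.67·2390)]^0.540 = 0.006950 m³/s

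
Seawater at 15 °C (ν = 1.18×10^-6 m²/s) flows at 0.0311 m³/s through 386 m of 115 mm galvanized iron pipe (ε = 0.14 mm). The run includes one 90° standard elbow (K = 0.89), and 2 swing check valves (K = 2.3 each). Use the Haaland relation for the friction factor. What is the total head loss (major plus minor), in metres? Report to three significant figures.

H_L ≈ 35.4 m

V = 4Q/(πD²) = 2.994 m/s; V²/2g = 0.4569 m
Re = 2.92×10^5, ε/D = 0.00122 → f = 0.02142 (Haaland)
Major: h_f = f(L/D)·V²/2g = 0.02142·3357·0.4569 = 32.84 m
Minor: ΣK = 5.49; h_m = ΣK·V²/2g = 2.509 m
Total H_L = 32.84 + 2.509 = 35.35 m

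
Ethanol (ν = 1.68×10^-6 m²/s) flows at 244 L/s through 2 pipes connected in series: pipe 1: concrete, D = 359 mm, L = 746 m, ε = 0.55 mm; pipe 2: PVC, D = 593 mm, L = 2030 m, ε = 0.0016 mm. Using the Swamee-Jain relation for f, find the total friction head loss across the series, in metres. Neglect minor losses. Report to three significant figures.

Pipe 1: V = 2.411 m/s, Re = 5.15×10^5, ε/D = 0.00153, f = 0.02239, h_1 = f(L/D)V²/2g = 13.78 m
Pipe 2: V = 0.8835 m/s, Re = 3.12×10^5, ε/D = 2.70×10^-6, f = 0.01430, h_2 = f(L/D)V²/2g = 1.948 m
Series → Q common, losses add: H = Σh = 15.73 m

H ≈ 15.7 m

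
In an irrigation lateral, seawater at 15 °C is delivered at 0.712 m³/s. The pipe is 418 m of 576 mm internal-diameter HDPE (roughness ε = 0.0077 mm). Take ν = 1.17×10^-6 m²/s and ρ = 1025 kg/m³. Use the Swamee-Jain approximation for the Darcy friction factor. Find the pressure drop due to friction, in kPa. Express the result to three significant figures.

V = 4Q/(πD²) = 4·0.712/(π·0.576²) = 2.732 m/s
Re = VD/ν = 2.732·0.576/1.17×10^-6 = 1.35×10^6 → turbulent
ε/D = 0.0077/576 = 1.34×10^-5
Swamee-Jain: f = 0.01144
h_f = f(L/D)V²/(2g) = 0.01144·(418/0.576)·2.732²/(2·9.81) = 3.158 m
Δp = ρg·h_f = 1025·9.81·3.158 = 31.76 kPa

Δp ≈ 31.8 kPa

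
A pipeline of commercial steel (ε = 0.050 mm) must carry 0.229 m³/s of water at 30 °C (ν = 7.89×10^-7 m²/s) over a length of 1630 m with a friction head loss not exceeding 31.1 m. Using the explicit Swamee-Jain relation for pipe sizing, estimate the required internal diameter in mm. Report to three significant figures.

Swamee-Jain (Type III): D = 0.66·[ε^1.25·(LQ²/(gh_f))^4.75 + ν·Q^9.4·(L/(gh_f))^5.2]^0.04
LQ²/(gh_f) = 0.2802; L/(gh_f) = 5.343
Term 1 = ε^1.25·(…)^4.75 = 9.98×10^-9; Term 2 = ν·Q^9.4·(…)^5.2 = 4.61×10^-9
D = 0.66·(9.98×10^-9 + 4.61×10^-9)^0.04 = 0.3207 m = 321 mm
Check: V = 2.83 m/s, Re = 1.15×10^6, f = 0.01413, h_f = 29.4 m ≈ 31.1 m ✓

D ≈ 321 mm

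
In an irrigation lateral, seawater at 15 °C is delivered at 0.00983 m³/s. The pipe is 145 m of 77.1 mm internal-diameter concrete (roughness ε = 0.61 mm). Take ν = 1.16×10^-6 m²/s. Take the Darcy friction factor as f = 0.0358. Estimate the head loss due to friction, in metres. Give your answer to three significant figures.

V = 4Q/(πD²) = 4·0.00983/(π·0.0771²) = 2.105 m/s
h_f = f(L/D)V²/(2g) = 0.03580·(145/0.0771)·2.105²/(2·9.81) = 15.21 m

h_f ≈ 15.2 m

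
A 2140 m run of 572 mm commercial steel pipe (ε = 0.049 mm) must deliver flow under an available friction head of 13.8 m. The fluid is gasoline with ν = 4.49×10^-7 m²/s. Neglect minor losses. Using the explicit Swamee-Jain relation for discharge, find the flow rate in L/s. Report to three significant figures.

Q ≈ 624 L/s

Swamee-Jain (Type II): Q = -0.965·√(gD⁵h_f/L)·ln[ε/(3.7D) + √(3.17ν²L/(gD³h_f))]
√(gD⁵h_f/L) = √(9.81·0.572⁵·13.8/2140) = 0.06224
ε/(3.7D) = 2.32×10^-5; √(3.17ν²L/(gD³h_f)) = 7.35×10^-6
Q = -0.965·0.06224·ln(3.050×10^-5) = 0.6245 m³/s
Check: V = 2.43 m/s, Re = 3.10×10^6, f = 0.01233, h_f = 13.9 m ≈ 13.8 m ✓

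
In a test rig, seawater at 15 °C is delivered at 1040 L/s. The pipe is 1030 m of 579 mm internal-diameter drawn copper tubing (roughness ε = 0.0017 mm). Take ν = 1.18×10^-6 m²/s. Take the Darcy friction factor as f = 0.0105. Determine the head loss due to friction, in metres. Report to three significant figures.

h_f ≈ 14.9 m

V = 4Q/(πD²) = 4·1.04/(π·0.579²) = 3.950 m/s
h_f = f(L/D)V²/(2g) = 0.01050·(1030/0.579)·3.950²/(2·9.81) = 14.85 m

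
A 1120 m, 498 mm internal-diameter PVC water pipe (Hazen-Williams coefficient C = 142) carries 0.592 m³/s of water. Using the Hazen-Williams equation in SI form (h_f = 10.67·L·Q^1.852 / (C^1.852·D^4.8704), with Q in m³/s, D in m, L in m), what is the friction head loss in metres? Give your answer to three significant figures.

h_f = 10.67·1120·0.592^1.852 / (142^1.852·0.498^4.8704) = 13.94 m

h_f ≈ 13.9 m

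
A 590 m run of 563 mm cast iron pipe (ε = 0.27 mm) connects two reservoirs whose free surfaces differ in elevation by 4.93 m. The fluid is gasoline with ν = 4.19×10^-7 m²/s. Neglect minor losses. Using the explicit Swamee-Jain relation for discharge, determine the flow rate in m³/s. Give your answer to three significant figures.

Q ≈ 0.585 m³/s

Swamee-Jain (Type II): Q = -0.965·√(gD⁵h_f/L)·ln[ε/(3.7D) + √(3.17ν²L/(gD³h_f))]
√(gD⁵h_f/L) = √(9.81·0.563⁵·4.93/590) = 0.06809
ε/(3.7D) = 1.30×10^-4; √(3.17ν²L/(gD³h_f)) = 6.17×10^-6
Q = -0.965·0.06809·ln(1.358×10^-4) = 0.5851 m³/s
Check: V = 2.35 m/s, Re = 3.16×10^6, f = 0.01677, h_f = 4.95 m ≈ 4.93 m ✓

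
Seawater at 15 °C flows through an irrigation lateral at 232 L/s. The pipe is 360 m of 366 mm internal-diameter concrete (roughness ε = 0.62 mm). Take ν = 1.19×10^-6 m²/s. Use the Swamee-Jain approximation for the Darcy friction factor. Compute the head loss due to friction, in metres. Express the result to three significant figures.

V = 4Q/(πD²) = 4·0.232/(π·0.366²) = 2.205 m/s
Re = VD/ν = 2.205·0.366/1.19×10^-6 = 6.78×10^5 → turbulent
ε/D = 0.62/366 = 0.00169
Swamee-Jain: f = 0.02282
h_f = f(L/D)V²/(2g) = 0.02282·(360/0.366)·2.205²/(2·9.81) = 5.564 m

h_f ≈ 5.56 m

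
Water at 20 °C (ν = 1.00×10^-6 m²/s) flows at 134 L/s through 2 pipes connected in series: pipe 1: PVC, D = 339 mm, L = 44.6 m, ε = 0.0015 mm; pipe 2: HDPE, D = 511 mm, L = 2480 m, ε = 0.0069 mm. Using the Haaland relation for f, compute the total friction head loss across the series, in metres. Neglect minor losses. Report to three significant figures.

H ≈ 1.69 m

Pipe 1: V = 1.485 m/s, Re = 5.03×10^5, ε/D = 4.42×10^-6, f = 0.01310, h_1 = f(L/D)V²/2g = 0.1936 m
Pipe 2: V = 0.6534 m/s, Re = 3.34×10^5, ε/D = 1.35×10^-5, f = 0.01418, h_2 = f(L/D)V²/2g = 1.497 m
Series → Q common, losses add: H = Σh = 1.691 m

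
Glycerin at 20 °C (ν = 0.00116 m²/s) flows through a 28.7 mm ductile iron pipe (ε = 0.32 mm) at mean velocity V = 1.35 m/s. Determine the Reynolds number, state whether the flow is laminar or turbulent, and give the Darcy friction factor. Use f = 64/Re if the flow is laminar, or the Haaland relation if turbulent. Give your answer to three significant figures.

Re ≈ 33.4; laminar; f = 64/Re ≈ 1.92

Re = VD/ν = 1.350·0.0287/0.00116 = 33.4
Re < 2300 → laminar → f = 64/Re = 1.916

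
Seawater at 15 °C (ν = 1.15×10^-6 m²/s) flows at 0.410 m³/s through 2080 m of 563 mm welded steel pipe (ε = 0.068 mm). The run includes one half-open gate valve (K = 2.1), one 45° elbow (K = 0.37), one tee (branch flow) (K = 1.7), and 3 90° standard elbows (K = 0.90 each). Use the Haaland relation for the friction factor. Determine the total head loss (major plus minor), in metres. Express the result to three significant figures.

H_L ≈ 8.02 m

V = 4Q/(πD²) = 1.647 m/s; V²/2g = 0.1382 m
Re = 8.06×10^5, ε/D = 1.21×10^-4 → f = 0.01385 (Haaland)
Major: h_f = f(L/D)·V²/2g = 0.01385·3694·0.1382 = 7.075 m
Minor: ΣK = 6.87; h_m = ΣK·V²/2g = 0.9498 m
Total H_L = 7.075 + 0.9498 = 8.024 m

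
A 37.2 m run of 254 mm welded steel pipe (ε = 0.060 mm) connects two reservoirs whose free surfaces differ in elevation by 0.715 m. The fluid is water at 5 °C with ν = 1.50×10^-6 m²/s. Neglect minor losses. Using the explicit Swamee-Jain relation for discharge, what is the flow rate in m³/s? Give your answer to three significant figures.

Swamee-Jain (Type II): Q = -0.965·√(gD⁵h_f/L)·ln[ε/(3.7D) + √(3.17ν²L/(gD³h_f))]
√(gD⁵h_f/L) = √(9.81·0.254⁵·0.715/37.2) = 0.01412
ε/(3.7D) = 6.38×10^-5; √(3.17ν²L/(gD³h_f)) = 4.80×10^-5
Q = -0.965·0.01412·ln(1.119×10^-4) = 0.1240 m³/s
Check: V = 2.45 m/s, Re = 4.14×10^5, f = 0.01609, h_f = 0.719 m ≈ 0.715 m ✓

Q ≈ 0.124 m³/s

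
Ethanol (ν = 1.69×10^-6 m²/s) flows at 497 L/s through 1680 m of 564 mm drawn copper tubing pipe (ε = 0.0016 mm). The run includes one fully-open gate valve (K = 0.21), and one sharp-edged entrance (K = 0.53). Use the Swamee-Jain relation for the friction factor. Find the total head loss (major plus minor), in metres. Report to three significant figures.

V = 4Q/(πD²) = 1.989 m/s; V²/2g = 0.2017 m
Re = 6.64×10^5, ε/D = 2.84×10^-6 → f = 0.01251 (Swamee-Jain)
Major: h_f = f(L/D)·V²/2g = 0.01251·2979·0.2017 = 7.514 m
Minor: ΣK = 0.740; h_m = ΣK·V²/2g = 0.1493 m
Total H_L = 7.514 + 0.1493 = 7.663 m

H_L ≈ 7.66 m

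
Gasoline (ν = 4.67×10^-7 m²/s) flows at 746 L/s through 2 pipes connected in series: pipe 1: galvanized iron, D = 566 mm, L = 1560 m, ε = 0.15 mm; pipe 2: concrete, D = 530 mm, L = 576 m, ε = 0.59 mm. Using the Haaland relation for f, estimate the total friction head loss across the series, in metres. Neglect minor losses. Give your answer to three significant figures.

H ≈ 31.1 m

Pipe 1: V = 2.965 m/s, Re = 3.59×10^6, ε/D = 2.65×10^-4, f = 0.01479, h_1 = f(L/D)V²/2g = 18.26 m
Pipe 2: V = 3.381 m/s, Re = 3.84×10^6, ε/D = 0.00111, f = 0.02026, h_2 = f(L/D)V²/2g = 12.83 m
Series → Q common, losses add: H = Σh = 31.09 m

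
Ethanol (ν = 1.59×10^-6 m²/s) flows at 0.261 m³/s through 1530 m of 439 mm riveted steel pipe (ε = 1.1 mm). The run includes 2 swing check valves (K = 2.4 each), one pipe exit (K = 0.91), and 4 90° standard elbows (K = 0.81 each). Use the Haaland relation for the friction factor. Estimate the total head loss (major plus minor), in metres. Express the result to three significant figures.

H_L ≈ 14.7 m

V = 4Q/(πD²) = 1.724 m/s; V²/2g = 0.1515 m
Re = 4.76×10^5, ε/D = 0.00251 → f = 0.02523 (Haaland)
Major: h_f = f(L/D)·V²/2g = 0.02523·3485·0.1515 = 13.33 m
Minor: ΣK = 8.95; h_m = ΣK·V²/2g = 1.356 m
Total H_L = 13.33 + 1.356 = 14.68 m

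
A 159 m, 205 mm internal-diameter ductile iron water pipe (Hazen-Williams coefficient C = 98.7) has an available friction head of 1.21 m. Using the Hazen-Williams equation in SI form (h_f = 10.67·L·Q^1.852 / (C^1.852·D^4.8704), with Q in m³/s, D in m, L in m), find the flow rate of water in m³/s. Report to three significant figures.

Rearranging: Q = [h_f·C^1.852·D^4.8704 / (10.67·L)]^(1/1.852)
Q = [1.21·98.7^1.852·0.205^4.8704 / (10.67·159)]^0.540 = 0.03057 m³/s

Q ≈ 0.0306 m³/s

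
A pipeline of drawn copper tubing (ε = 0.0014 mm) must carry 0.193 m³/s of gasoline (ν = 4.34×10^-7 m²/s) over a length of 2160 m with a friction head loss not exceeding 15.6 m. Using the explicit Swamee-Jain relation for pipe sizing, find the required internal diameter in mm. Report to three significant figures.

D ≈ 344 mm

Swamee-Jain (Type III): D = 0.66·[ε^1.25·(LQ²/(gh_f))^4.75 + ν·Q^9.4·(L/(gh_f))^5.2]^0.04
LQ²/(gh_f) = 0.5257; L/(gh_f) = 14.11
Term 1 = ε^1.25·(…)^4.75 = 2.27×10^-9; Term 2 = ν·Q^9.4·(…)^5.2 = 7.94×10^-8
D = 0.66·(2.27×10^-9 + 7.94×10^-8)^0.04 = 0.3436 m = 344 mm
Check: V = 2.08 m/s, Re = 1.65×10^6, f = 0.01083, h_f = 15.0 m ≈ 15.6 m ✓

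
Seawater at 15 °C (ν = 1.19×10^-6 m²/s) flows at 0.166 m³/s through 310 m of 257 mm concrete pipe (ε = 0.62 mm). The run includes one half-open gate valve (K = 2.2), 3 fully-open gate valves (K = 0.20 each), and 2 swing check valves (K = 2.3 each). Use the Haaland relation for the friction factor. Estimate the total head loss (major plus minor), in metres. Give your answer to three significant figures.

H_L ≈ 19.5 m

V = 4Q/(πD²) = 3.200 m/s; V²/2g = 0.5219 m
Re = 6.91×10^5, ε/D = 0.00241 → f = 0.02489 (Haaland)
Major: h_f = f(L/D)·V²/2g = 0.02489·1206·0.5219 = 15.67 m
Minor: ΣK = 7.40; h_m = ΣK·V²/2g = 3.862 m
Total H_L = 15.67 + 3.862 = 19.53 m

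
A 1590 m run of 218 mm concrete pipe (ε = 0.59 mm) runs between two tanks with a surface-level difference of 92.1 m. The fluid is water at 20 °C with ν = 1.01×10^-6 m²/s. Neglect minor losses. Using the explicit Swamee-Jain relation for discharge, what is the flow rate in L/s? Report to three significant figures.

Q ≈ 116 L/s

Swamee-Jain (Type II): Q = -0.965·√(gD⁵h_f/L)·ln[ε/(3.7D) + √(3.17ν²L/(gD³h_f))]
√(gD⁵h_f/L) = √(9.81·0.218⁵·92.1/1590) = 0.01673
ε/(3.7D) = 7.31×10^-4; √(3.17ν²L/(gD³h_f)) = 2.34×10^-5
Q = -0.965·0.01673·ln(7.549×10^-4) = 0.1160 m³/s
Check: V = 3.11 m/s, Re = 6.71×10^5, f = 0.02573, h_f = 92.5 m ≈ 92.1 m ✓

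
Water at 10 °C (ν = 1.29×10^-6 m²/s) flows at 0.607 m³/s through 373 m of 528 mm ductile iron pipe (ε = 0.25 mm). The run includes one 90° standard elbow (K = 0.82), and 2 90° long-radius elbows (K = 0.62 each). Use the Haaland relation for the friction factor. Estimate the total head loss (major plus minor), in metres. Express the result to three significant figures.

V = 4Q/(πD²) = 2.772 m/s; V²/2g = 0.3917 m
Re = 1.13×10^6, ε/D = 4.73×10^-4 → f = 0.01694 (Haaland)
Major: h_f = f(L/D)·V²/2g = 0.01694·706.4·0.3917 = 4.686 m
Minor: ΣK = 2.06; h_m = ΣK·V²/2g = 0.8069 m
Total H_L = 4.686 + 0.8069 = 5.493 m

H_L ≈ 5.49 m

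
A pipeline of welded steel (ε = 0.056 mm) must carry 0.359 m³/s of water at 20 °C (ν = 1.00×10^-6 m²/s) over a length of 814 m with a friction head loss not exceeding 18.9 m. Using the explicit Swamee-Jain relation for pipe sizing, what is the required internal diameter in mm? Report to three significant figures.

Swamee-Jain (Type III): D = 0.66·[ε^1.25·(LQ²/(gh_f))^4.75 + ν·Q^9.4·(L/(gh_f))^5.2]^0.04
LQ²/(gh_f) = 0.5658; L/(gh_f) = 4.390
Term 1 = ε^1.25·(…)^4.75 = 3.24×10^-7; Term 2 = ν·Q^9.4·(…)^5.2 = 1.44×10^-7
D = 0.66·(3.24×10^-7 + 1.44×10^-7)^0.04 = 0.3684 m = 368 mm
Check: V = 3.37 m/s, Re = 1.24×10^6, f = 0.01402, h_f = 17.9 m ≈ 18.9 m ✓

D ≈ 368 mm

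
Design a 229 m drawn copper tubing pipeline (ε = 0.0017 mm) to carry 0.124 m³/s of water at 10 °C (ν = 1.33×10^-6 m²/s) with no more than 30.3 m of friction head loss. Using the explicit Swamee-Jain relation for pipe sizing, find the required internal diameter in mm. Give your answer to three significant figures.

D ≈ 166 mm

Swamee-Jain (Type III): D = 0.66·[ε^1.25·(LQ²/(gh_f))^4.75 + ν·Q^9.4·(L/(gh_f))^5.2]^0.04
LQ²/(gh_f) = 0.01185; L/(gh_f) = 0.7704
Term 1 = ε^1.25·(…)^4.75 = 4.34×10^-17; Term 2 = ν·Q^9.4·(…)^5.2 = 1.03×10^-15
D = 0.66·(4.34×10^-17 + 1.03×10^-15)^0.04 = 0.1663 m = 166 mm
Check: V = 5.71 m/s, Re = 7.14×10^5, f = 0.01250, h_f = 28.6 m ≈ 30.3 m ✓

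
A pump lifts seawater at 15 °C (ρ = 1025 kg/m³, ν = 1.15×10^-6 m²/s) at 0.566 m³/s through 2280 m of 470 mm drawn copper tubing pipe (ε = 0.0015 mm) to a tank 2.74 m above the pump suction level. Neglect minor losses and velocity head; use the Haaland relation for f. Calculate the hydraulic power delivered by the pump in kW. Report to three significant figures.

P_hyd ≈ 182 kW

V = 4Q/(πD²) = 3.262 m/s; Re = 1.33×10^6; ε/D = 3.19×10^-6; f = 0.01111
h_f = f(L/D)V²/2g = 29.24 m
Total head H = z + h_f = 2.74 + 29.24 = 31.98 m
P_hyd = ρgQH = 1025·9.81·0.566·31.98 = 182.0 kW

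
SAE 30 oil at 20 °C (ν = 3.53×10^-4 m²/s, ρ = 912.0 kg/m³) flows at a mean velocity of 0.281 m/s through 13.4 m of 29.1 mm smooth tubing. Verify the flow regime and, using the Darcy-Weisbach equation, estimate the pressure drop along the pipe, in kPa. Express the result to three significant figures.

Re = VD/ν = 0.281·0.02910/3.53×10^-4 = 23.2 → laminar (Re < 2300)
f = 64/Re = 2.763
h_f = f(L/D)V²/(2g) = 2.763·(13.4/0.02910)·0.281²/(2·9.81) = 5.120 m
Δp = ρg·h_f = 912.0·9.81·5.120 = 45.81 kPa

Δp ≈ 45.8 kPa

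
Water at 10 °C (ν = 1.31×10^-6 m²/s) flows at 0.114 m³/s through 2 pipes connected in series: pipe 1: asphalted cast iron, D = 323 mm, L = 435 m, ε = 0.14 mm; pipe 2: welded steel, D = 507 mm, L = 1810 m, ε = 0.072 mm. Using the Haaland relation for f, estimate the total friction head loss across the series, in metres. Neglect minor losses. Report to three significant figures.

Pipe 1: V = 1.391 m/s, Re = 3.43×10^5, ε/D = 4.33×10^-4, f = 0.01751, h_1 = f(L/D)V²/2g = 2.327 m
Pipe 2: V = 0.5647 m/s, Re = 2.19×10^5, ε/D = 1.42×10^-4, f = 0.01627, h_2 = f(L/D)V²/2g = 0.9440 m
Series → Q common, losses add: H = Σh = 3.271 m

H ≈ 3.27 m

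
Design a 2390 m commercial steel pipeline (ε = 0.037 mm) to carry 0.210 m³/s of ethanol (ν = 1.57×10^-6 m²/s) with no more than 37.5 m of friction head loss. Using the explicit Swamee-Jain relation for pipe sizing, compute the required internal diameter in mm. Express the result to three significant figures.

D ≈ 324 mm

Swamee-Jain (Type III): D = 0.66·[ε^1.25·(LQ²/(gh_f))^4.75 + ν·Q^9.4·(L/(gh_f))^5.2]^0.04
LQ²/(gh_f) = 0.2865; L/(gh_f) = 6.497
Term 1 = ε^1.25·(…)^4.75 = 7.61×10^-9; Term 2 = ν·Q^9.4·(…)^5.2 = 1.12×10^-8
D = 0.66·(7.61×10^-9 + 1.12×10^-8)^0.04 = 0.3240 m = 324 mm
Check: V = 2.55 m/s, Re = 5.26×10^5, f = 0.01455, h_f = 35.5 m ≈ 37.5 m ✓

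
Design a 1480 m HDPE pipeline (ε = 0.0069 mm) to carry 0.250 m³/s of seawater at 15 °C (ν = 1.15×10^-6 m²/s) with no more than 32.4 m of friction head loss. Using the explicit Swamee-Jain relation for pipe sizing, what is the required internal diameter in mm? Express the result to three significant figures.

D ≈ 314 mm

Swamee-Jain (Type III): D = 0.66·[ε^1.25·(LQ²/(gh_f))^4.75 + ν·Q^9.4·(L/(gh_f))^5.2]^0.04
LQ²/(gh_f) = 0.2910; L/(gh_f) = 4.656
Term 1 = ε^1.25·(…)^4.75 = 1.01×10^-9; Term 2 = ν·Q^9.4·(…)^5.2 = 7.50×10^-9
D = 0.66·(1.01×10^-9 + 7.50×10^-9)^0.04 = 0.3139 m = 314 mm
Check: V = 3.23 m/s, Re = 8.82×10^5, f = 0.01234, h_f = 31.0 m ≈ 32.4 m ✓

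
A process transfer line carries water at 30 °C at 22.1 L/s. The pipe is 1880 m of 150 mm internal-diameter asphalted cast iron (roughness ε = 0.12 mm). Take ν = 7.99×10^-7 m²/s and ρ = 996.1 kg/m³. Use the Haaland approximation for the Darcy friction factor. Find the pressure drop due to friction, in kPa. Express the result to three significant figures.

Δp ≈ 194 kPa

V = 4Q/(πD²) = 4·0.0221/(π·0.150²) = 1.251 m/s
Re = VD/ν = 1.251·0.150/7.99×10^-7 = 2.35×10^5 → turbulent
ε/D = 0.12/150 = 8.00×10^-4
Haaland: f = 0.01988
h_f = f(L/D)V²/(2g) = 0.01988·(1880/0.150)·1.251²/(2·9.81) = 19.87 m
Δp = ρg·h_f = 996.1·9.81·19.87 = 194.1 kPa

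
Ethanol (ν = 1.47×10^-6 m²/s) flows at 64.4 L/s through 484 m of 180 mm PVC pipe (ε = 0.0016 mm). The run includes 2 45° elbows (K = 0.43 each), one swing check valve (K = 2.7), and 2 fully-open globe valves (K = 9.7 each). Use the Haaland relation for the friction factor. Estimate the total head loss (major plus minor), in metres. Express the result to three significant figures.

H_L ≈ 20.1 m

V = 4Q/(πD²) = 2.531 m/s; V²/2g = 0.3264 m
Re = 3.10×10^5, ε/D = 8.89×10^-6 → f = 0.01433 (Haaland)
Major: h_f = f(L/D)·V²/2g = 0.01433·2689·0.3264 = 12.58 m
Minor: ΣK = 23.0; h_m = ΣK·V²/2g = 7.495 m
Total H_L = 12.58 + 7.495 = 20.07 m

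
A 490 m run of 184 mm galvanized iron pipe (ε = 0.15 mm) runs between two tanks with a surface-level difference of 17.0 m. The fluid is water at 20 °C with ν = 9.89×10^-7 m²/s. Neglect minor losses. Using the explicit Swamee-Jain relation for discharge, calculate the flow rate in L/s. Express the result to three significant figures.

Q ≈ 67.5 L/s

Swamee-Jain (Type II): Q = -0.965·√(gD⁵h_f/L)·ln[ε/(3.7D) + √(3.17ν²L/(gD³h_f))]
√(gD⁵h_f/L) = √(9.81·0.184⁵·17.0/490) = 0.008472
ε/(3.7D) = 2.20×10^-4; √(3.17ν²L/(gD³h_f)) = 3.82×10^-5
Q = -0.965·0.008472·ln(2.586×10^-4) = 0.06754 m³/s
Check: V = 2.54 m/s, Re = 4.73×10^5, f = 0.01955, h_f = 17.1 m ≈ 17.0 m ✓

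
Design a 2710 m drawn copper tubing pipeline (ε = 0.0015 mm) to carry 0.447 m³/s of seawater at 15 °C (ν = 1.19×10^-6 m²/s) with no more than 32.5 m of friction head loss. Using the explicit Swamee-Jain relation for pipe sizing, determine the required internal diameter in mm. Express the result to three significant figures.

Swamee-Jain (Type III): D = 0.66·[ε^1.25·(LQ²/(gh_f))^4.75 + ν·Q^9.4·(L/(gh_f))^5.2]^0.04
LQ²/(gh_f) = 1.698; L/(gh_f) = 8.500
Term 1 = ε^1.25·(…)^4.75 = 6.50×10^-7; Term 2 = ν·Q^9.4·(…)^5.2 = 4.18×10^-5
D = 0.66·(6.50×10^-7 + 4.18×10^-5)^0.04 = 0.4412 m = 441 mm
Check: V = 2.92 m/s, Re = 1.08×10^6, f = 0.01154, h_f = 30.9 m ≈ 32.5 m ✓

D ≈ 441 mm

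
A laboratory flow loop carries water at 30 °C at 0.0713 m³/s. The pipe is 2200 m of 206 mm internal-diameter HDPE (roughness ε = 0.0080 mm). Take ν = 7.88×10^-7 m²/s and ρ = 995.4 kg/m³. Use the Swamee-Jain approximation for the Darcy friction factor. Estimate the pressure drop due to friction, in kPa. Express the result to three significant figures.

Δp ≈ 327 kPa

V = 4Q/(πD²) = 4·0.0713/(π·0.206²) = 2.139 m/s
Re = VD/ν = 2.139·0.206/7.88×10^-7 = 5.59×10^5 → turbulent
ε/D = 0.0080/206 = 3.88×10^-5
Swamee-Jain: f = 0.01346
h_f = f(L/D)V²/(2g) = 0.01346·(2200/0.206)·2.139²/(2·9.81) = 33.54 m
Δp = ρg·h_f = 995.4·9.81·33.54 = 327.5 kPa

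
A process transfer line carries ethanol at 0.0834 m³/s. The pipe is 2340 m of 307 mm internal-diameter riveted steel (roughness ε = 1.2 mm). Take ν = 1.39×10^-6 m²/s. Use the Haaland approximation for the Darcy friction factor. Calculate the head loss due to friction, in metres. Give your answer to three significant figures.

V = 4Q/(πD²) = 4·0.0834/(π·0.307²) = 1.127 m/s
Re = VD/ν = 1.127·0.307/1.39×10^-6 = 2.49×10^5 → turbulent
ε/D = 1.2/307 = 0.00391
Haaland: f = 0.02869
h_f = f(L/D)V²/(2g) = 0.02869·(2340/0.307)·1.127²/(2·9.81) = 14.15 m

h_f ≈ 14.1 m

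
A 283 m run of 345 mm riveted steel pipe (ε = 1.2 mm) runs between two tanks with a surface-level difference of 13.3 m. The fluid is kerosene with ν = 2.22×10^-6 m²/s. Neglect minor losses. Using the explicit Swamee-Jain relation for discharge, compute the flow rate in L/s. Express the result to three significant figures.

Swamee-Jain (Type II): Q = -0.965·√(gD⁵h_f/L)·ln[ε/(3.7D) + √(3.17ν²L/(gD³h_f))]
√(gD⁵h_f/L) = √(9.81·0.345⁵·13.3/283) = 0.04747
ε/(3.7D) = 9.40×10^-4; √(3.17ν²L/(gD³h_f)) = 2.87×10^-5
Q = -0.965·0.04747·ln(9.688×10^-4) = 0.3179 m³/s
Check: V = 3.40 m/s, Re = 5.28×10^5, f = 0.02762, h_f = 13.4 m ≈ 13.3 m ✓

Q ≈ 318 L/s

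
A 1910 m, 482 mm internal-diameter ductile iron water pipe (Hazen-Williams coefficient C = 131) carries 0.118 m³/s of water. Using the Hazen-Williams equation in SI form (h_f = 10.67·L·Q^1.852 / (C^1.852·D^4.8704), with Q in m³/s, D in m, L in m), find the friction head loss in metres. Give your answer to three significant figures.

h_f = 10.67·1910·0.118^1.852 / (131^1.852·0.482^4.8704) = 1.632 m

h_f ≈ 1.63 m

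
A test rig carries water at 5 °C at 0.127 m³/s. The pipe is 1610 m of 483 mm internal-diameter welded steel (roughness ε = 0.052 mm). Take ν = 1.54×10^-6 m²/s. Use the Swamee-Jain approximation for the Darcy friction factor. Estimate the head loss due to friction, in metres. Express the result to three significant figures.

h_f ≈ 1.33 m

V = 4Q/(πD²) = 4·0.127/(π·0.483²) = 0.6931 m/s
Re = VD/ν = 0.6931·0.483/1.54×10^-6 = 2.17×10^5 → turbulent
ε/D = 0.052/483 = 1.08×10^-4
Swamee-Jain: f = 0.01624
h_f = f(L/D)V²/(2g) = 0.01624·(1610/0.483)·0.6931²/(2·9.81) = 1.326 m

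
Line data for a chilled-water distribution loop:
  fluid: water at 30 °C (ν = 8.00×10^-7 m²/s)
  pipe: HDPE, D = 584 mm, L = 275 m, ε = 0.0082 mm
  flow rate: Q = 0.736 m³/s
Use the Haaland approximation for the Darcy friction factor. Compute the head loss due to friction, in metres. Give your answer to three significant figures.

h_f ≈ 1.95 m

V = 4Q/(πD²) = 4·0.736/(π·0.584²) = 2.748 m/s
Re = VD/ν = 2.748·0.584/8.00×10^-7 = 2.01×10^6 → turbulent
ε/D = 0.0082/584 = 1.40×10^-5
Haaland: f = 0.01076
h_f = f(L/D)V²/(2g) = 0.01076·(275/0.584)·2.748²/(2·9.81) = 1.949 m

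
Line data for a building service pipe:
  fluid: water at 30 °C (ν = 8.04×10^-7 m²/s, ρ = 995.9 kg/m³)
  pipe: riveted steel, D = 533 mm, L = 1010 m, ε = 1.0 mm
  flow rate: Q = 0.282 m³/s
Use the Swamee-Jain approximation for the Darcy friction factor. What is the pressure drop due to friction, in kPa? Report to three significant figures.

V = 4Q/(πD²) = 4·0.282/(π·0.533²) = 1.264 m/s
Re = VD/ν = 1.264·0.533/8.04×10^-7 = 8.38×10^5 → turbulent
ε/D = 1.0/533 = 0.00188
Swamee-Jain: f = 0.02334
h_f = f(L/D)V²/(2g) = 0.02334·(1010/0.533)·1.264²/(2·9.81) = 3.601 m
Δp = ρg·h_f = 995.9·9.81·3.601 = 35.18 kPa

Δp ≈ 35.2 kPa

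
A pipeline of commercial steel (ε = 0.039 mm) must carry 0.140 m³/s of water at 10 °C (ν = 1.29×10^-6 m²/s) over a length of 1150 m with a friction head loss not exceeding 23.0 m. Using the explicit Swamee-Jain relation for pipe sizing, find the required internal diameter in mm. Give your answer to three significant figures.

D ≈ 264 mm

Swamee-Jain (Type III): D = 0.66·[ε^1.25·(LQ²/(gh_f))^4.75 + ν·Q^9.4·(L/(gh_f))^5.2]^0.04
LQ²/(gh_f) = 0.09990; L/(gh_f) = 5.097
Term 1 = ε^1.25·(…)^4.75 = 5.45×10^-11; Term 2 = ν·Q^9.4·(…)^5.2 = 5.78×10^-11
D = 0.66·(5.45×10^-11 + 5.78×10^-11)^0.04 = 0.2640 m = 264 mm
Check: V = 2.56 m/s, Re = 5.23×10^5, f = 0.01493, h_f = 21.7 m ≈ 23.0 m ✓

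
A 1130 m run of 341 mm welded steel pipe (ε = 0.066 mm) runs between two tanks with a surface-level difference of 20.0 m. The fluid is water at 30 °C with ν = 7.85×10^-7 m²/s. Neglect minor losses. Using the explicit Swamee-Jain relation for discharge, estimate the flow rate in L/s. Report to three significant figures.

Q ≈ 262 L/s

Swamee-Jain (Type II): Q = -0.965·√(gD⁵h_f/L)·ln[ε/(3.7D) + √(3.17ν²L/(gD³h_f))]
√(gD⁵h_f/L) = √(9.81·0.341⁵·20.0/1130) = 0.02829
ε/(3.7D) = 5.23×10^-5; √(3.17ν²L/(gD³h_f)) = 1.68×10^-5
Q = -0.965·0.02829·ln(6.915×10^-5) = 0.2615 m³/s
Check: V = 2.86 m/s, Re = 1.24×10^6, f = 0.01453, h_f = 20.1 m ≈ 20.0 m ✓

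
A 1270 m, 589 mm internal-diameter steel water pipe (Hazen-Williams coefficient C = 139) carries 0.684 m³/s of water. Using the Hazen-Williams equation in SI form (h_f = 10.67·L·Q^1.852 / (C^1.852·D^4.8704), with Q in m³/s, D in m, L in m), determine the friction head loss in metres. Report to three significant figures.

h_f ≈ 9.49 m

h_f = 10.67·1270·0.684^1.852 / (139^1.852·0.589^4.8704) = 9.490 m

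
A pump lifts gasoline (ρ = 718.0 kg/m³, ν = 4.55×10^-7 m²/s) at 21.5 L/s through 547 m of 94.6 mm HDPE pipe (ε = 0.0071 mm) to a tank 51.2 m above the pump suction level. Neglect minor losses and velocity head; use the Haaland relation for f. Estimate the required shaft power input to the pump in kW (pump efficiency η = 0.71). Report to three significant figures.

V = 4Q/(πD²) = 3.059 m/s; Re = 6.36×10^5; ε/D = 7.51×10^-5; f = 0.01357
h_f = f(L/D)V²/2g = 37.43 m
Total head H = z + h_f = 51.2 + 37.43 = 88.63 m
P_hyd = ρgQH = 718.0·9.81·0.0215·88.63 = 13.42 kW
P_shaft = P_hyd/η = 13.42/0.71 = 18.90 kW

P_shaft ≈ 18.9 kW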